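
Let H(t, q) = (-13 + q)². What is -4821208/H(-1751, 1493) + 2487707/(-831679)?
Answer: -1182346357629/227713710200 ≈ -5.1922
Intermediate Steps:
-4821208/H(-1751, 1493) + 2487707/(-831679) = -4821208/(-13 + 1493)² + 2487707/(-831679) = -4821208/(1480²) + 2487707*(-1/831679) = -4821208/2190400 - 2487707/831679 = -4821208*1/2190400 - 2487707/831679 = -602651/273800 - 2487707/831679 = -1182346357629/227713710200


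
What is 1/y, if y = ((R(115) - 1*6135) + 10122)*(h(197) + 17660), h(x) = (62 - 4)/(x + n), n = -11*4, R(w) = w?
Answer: 153/11083759876 ≈ 1.3804e-8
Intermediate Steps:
n = -44
h(x) = 58/(-44 + x) (h(x) = (62 - 4)/(x - 44) = 58/(-44 + x))
y = 11083759876/153 (y = ((115 - 1*6135) + 10122)*(58/(-44 + 197) + 17660) = ((115 - 6135) + 10122)*(58/153 + 17660) = (-6020 + 10122)*(58*(1/153) + 17660) = 4102*(58/153 + 17660) = 4102*(2702038/153) = 11083759876/153 ≈ 7.2443e+7)
1/y = 1/(11083759876/153) = 153/11083759876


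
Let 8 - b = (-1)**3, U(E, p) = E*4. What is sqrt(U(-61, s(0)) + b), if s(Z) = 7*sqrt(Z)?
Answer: I*sqrt(235) ≈ 15.33*I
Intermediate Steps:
U(E, p) = 4*E
b = 9 (b = 8 - 1*(-1)**3 = 8 - 1*(-1) = 8 + 1 = 9)
sqrt(U(-61, s(0)) + b) = sqrt(4*(-61) + 9) = sqrt(-244 + 9) = sqrt(-235) = I*sqrt(235)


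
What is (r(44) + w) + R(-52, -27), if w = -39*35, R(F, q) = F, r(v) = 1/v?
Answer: -62347/44 ≈ -1417.0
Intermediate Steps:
w = -1365
(r(44) + w) + R(-52, -27) = (1/44 - 1365) - 52 = -60059/44 - 52 = -62347/44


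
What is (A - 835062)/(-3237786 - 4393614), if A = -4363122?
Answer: 9417/13825 ≈ 0.68116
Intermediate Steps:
(A - 835062)/(-3237786 - 4393614) = (-4363122 - 835062)/(-3237786 - 4393614) = -5198184/(-7631400) = -5198184*(-1/7631400) = 9417/13825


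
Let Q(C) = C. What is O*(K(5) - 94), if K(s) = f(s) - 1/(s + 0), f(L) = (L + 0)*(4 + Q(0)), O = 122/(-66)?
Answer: 22631/165 ≈ 137.16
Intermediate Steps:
O = -61/33 (O = 122*(-1/66) = -61/33 ≈ -1.8485)
f(L) = 4*L (f(L) = (L + 0)*(4 + 0) = L*4 = 4*L)
K(s) = -1/s + 4*s (K(s) = 4*s - 1/(s + 0) = 4*s - 1/s = -1/s + 4*s)
O*(K(5) - 94) = -61*((-1/5 + 4*5) - 94)/33 = -61*((-1*1/5 + 20) - 94)/33 = -61*((-1/5 + 20) - 94)/33 = -61*(99/5 - 94)/33 = -61/33*(-371/5) = 22631/165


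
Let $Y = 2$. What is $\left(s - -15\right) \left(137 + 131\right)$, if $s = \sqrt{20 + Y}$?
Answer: $4020 + 268 \sqrt{22} \approx 5277.0$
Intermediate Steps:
$s = \sqrt{22}$ ($s = \sqrt{20 + 2} = \sqrt{22} \approx 4.6904$)
$\left(s - -15\right) \left(137 + 131\right) = \left(\sqrt{22} - -15\right) \left(137 + 131\right) = \left(\sqrt{22} + 15\right) 268 = \left(15 + \sqrt{22}\right) 268 = 4020 + 268 \sqrt{22}$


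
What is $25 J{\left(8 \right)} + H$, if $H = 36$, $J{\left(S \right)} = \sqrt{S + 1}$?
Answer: $111$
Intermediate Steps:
$J{\left(S \right)} = \sqrt{1 + S}$
$25 J{\left(8 \right)} + H = 25 \sqrt{1 + 8} + 36 = 25 \sqrt{9} + 36 = 25 \cdot 3 + 36 = 75 + 36 = 111$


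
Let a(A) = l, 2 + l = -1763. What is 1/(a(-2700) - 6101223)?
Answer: -1/6102988 ≈ -1.6385e-7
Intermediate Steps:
l = -1765 (l = -2 - 1763 = -1765)
a(A) = -1765
1/(a(-2700) - 6101223) = 1/(-1765 - 6101223) = 1/(-6102988) = -1/6102988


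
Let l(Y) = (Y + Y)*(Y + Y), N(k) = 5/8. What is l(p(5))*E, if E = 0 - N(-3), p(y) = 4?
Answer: -40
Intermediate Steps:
N(k) = 5/8 (N(k) = 5*(⅛) = 5/8)
l(Y) = 4*Y² (l(Y) = (2*Y)*(2*Y) = 4*Y²)
E = -5/8 (E = 0 - 1*5/8 = 0 - 5/8 = -5/8 ≈ -0.62500)
l(p(5))*E = (4*4²)*(-5/8) = (4*16)*(-5/8) = 64*(-5/8) = -40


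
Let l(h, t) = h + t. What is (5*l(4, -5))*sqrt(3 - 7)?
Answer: -10*I ≈ -10.0*I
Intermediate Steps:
(5*l(4, -5))*sqrt(3 - 7) = (5*(4 - 5))*sqrt(3 - 7) = (5*(-1))*sqrt(-4) = -10*I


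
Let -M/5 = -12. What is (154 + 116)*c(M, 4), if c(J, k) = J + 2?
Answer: 16740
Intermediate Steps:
M = 60 (M = -5*(-12) = 60)
c(J, k) = 2 + J
(154 + 116)*c(M, 4) = (154 + 116)*(2 + 60) = 270*62 = 16740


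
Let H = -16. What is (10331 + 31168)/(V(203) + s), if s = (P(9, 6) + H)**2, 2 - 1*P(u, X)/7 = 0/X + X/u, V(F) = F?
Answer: 373491/2227 ≈ 167.71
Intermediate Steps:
P(u, X) = 14 - 7*X/u (P(u, X) = 14 - 7*(0/X + X/u) = 14 - 7*(0 + X/u) = 14 - 7*X/u)
s = 400/9 (s = ((14 - 7*6/9) - 16)**2 = ((14 - 7*6*1/9) - 16)**2 = ((14 - 14/3) - 16)**2 = (28/3 - 16)**2 = (-20/3)**2 = 400/9 ≈ 44.444)
(10331 + 31168)/(V(203) + s) = (10331 + 31168)/(203 + 400/9) = 41499/(2227/9) = 41499*(9/2227) = 373491/2227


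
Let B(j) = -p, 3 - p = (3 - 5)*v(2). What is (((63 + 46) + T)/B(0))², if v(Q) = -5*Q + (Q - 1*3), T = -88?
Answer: 441/361 ≈ 1.2216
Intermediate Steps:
v(Q) = -3 - 4*Q (v(Q) = -5*Q + (Q - 3) = -5*Q + (-3 + Q) = -3 - 4*Q)
p = -19 (p = 3 - (3 - 5)*(-3 - 4*2) = 3 - (-2)*(-3 - 8) = 3 - (-2)*(-11) = 3 - 1*22 = 3 - 22 = -19)
B(j) = 19 (B(j) = -1*(-19) = 19)
(((63 + 46) + T)/B(0))² = (((63 + 46) - 88)/19)² = ((109 - 88)*(1/19))² = (21*(1/19))² = (21/19)² = 441/361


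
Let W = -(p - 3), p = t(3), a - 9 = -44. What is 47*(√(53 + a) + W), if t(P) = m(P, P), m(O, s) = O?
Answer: 141*√2 ≈ 199.40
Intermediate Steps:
a = -35 (a = 9 - 44 = -35)
t(P) = P
p = 3
W = 0 (W = -(3 - 3) = -1*0 = 0)
47*(√(53 + a) + W) = 47*(√(53 - 35) + 0) = 47*(√18 + 0) = 47*(3*√2 + 0) = 47*(3*√2) = 141*√2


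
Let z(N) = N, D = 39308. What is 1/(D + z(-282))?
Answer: 1/39026 ≈ 2.5624e-5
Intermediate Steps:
1/(D + z(-282)) = 1/(39308 - 282) = 1/39026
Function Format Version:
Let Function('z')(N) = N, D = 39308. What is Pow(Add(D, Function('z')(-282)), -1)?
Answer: Rational(1, 39026) ≈ 2.5624e-5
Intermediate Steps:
Pow(Add(D, Function('z')(-282)), -1) = Pow(Add(39308, -282), -1) = Pow(39026, -1) = Rational(1, 39026)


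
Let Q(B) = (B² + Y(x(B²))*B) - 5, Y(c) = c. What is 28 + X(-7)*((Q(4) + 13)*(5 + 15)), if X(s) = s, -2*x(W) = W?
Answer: 1148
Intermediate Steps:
x(W) = -W/2
Q(B) = -5 + B² - B³/2 (Q(B) = (B² + (-B²/2)*B) - 5 = (B² - B³/2) - 5 = -5 + B² - B³/2)
28 + X(-7)*((Q(4) + 13)*(5 + 15)) = 28 - 7*((-5 + 4² - ½*4³) + 13)*(5 + 15) = 28 - 7*((-5 + 16 - ½*64) + 13)*20 = 28 - 7*((-5 + 16 - 32) + 13)*20 = 28 - 7*(-21 + 13)*20 = 28 - (-56)*20 = 28 - 7*(-160) = 28 + 1120 = 1148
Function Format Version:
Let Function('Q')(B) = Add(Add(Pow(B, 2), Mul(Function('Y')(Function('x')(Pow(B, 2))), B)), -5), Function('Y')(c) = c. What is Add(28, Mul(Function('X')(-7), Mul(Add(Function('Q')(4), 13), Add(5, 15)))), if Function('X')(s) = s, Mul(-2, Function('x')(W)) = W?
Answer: 1148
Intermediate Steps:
Function('x')(W) = Mul(Rational(-1, 2), W)
Function('Q')(B) = Add(-5, Pow(B, 2), Mul(Rational(-1, 2), Pow(B, 3))) (Function('Q')(B) = Add(Add(Pow(B, 2), Mul(Mul(Rational(-1, 2), Pow(B, 2)), B)), -5) = Add(Add(Pow(B, 2), Mul(Rational(-1, 2), Pow(B, 3))), -5) = Add(-5, Pow(B, 2), Mul(Rational(-1, 2), Pow(B, 3))))
Add(28, Mul(Function('X')(-7), Mul(Add(Function('Q')(4), 13), Add(5, 15)))) = Add(28, Mul(-7, Mul(Add(Add(-5, Pow(4, 2), Mul(Rational(-1, 2), Pow(4, 3))), 13), Add(5, 15)))) = Add(28, Mul(-7, Mul(Add(Add(-5, 16, Mul(Rational(-1, 2), 64)), 13), 20))) = Add(28, Mul(-7, Mul(Add(Add(-5, 16, -32), 13), 20))) = Add(28, Mul(-7, Mul(Add(-21, 13), 20))) = Add(28, Mul(-7, Mul(-8, 20))) = Add(28, Mul(-7, -160)) = Add(28, 1120) = 1148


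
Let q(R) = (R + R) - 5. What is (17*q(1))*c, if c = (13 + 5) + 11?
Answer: -1479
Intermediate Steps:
q(R) = -5 + 2*R (q(R) = 2*R - 5 = -5 + 2*R)
c = 29 (c = 18 + 11 = 29)
(17*q(1))*c = (17*(-5 + 2*1))*29 = (17*(-5 + 2))*29 = (17*(-3))*29 = -51*29 = -1479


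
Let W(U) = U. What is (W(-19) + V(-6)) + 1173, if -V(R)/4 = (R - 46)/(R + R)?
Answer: 3410/3 ≈ 1136.7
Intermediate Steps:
V(R) = -2*(-46 + R)/R (V(R) = -4*(R - 46)/(R + R) = -4*(-46 + R)/(2*R) = -4*(-46 + R)*1/(2*R) = -2*(-46 + R)/R)
(W(-19) + V(-6)) + 1173 = (-19 + (-2 + 92/(-6))) + 1173 = (-19 + (-2 + 92*(-1/6))) + 1173 = (-19 + (-2 - 46/3)) + 1173 = (-19 - 52/3) + 1173 = -109/3 + 1173 = 3410/3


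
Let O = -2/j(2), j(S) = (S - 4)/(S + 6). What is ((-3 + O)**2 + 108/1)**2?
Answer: 17689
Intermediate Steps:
j(S) = (-4 + S)/(6 + S)
O = 8 (O = -2*(6 + 2)/(-4 + 2) = -2/(-2/8) = -2/((1/8)*(-2)) = -2/(-1/4) = -2*(-4) = 8)
((-3 + O)**2 + 108/1)**2 = ((-3 + 8)**2 + 108/1)**2 = (5**2 + 108*1)**2 = (25 + 108)**2 = 133**2 = 17689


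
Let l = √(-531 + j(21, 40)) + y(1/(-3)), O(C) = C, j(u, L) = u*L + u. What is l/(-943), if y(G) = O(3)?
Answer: -3/943 - √330/943 ≈ -0.022445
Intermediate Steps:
j(u, L) = u + L*u (j(u, L) = L*u + u = u + L*u)
y(G) = 3
l = 3 + √330 (l = √(-531 + 21*(1 + 40)) + 3 = √(-531 + 21*41) + 3 = √(-531 + 861) + 3 = √330 + 3 = 3 + √330 ≈ 21.166)
l/(-943) = (3 + √330)/(-943) = (3 + √330)*(-1/943) = -3/943 - √330/943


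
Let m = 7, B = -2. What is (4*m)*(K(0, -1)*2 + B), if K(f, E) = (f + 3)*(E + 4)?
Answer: 448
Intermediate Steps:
K(f, E) = (3 + f)*(4 + E)
(4*m)*(K(0, -1)*2 + B) = (4*7)*((12 + 3*(-1) + 4*0 - 1*0)*2 - 2) = 28*((12 - 3 + 0 + 0)*2 - 2) = 28*(9*2 - 2) = 28*(18 - 2) = 28*16 = 448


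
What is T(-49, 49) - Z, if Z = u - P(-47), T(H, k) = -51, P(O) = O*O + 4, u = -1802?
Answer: 3964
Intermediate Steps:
P(O) = 4 + O² (P(O) = O² + 4 = 4 + O²)
Z = -4015 (Z = -1802 - (4 + (-47)²) = -1802 - (4 + 2209) = -1802 - 1*2213 = -1802 - 2213 = -4015)
T(-49, 49) - Z = -51 - 1*(-4015) = -51 + 4015 = 3964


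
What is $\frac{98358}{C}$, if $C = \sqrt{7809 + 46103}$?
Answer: $\frac{49179 \sqrt{13478}}{13478} \approx 423.61$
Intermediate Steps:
$C = 2 \sqrt{13478}$ ($C = \sqrt{53912} = 2 \sqrt{13478} \approx 232.19$)
$\frac{98358}{C} = \frac{98358}{2 \sqrt{13478}} = 98358 \frac{\sqrt{13478}}{26956} = \frac{49179 \sqrt{13478}}{13478}$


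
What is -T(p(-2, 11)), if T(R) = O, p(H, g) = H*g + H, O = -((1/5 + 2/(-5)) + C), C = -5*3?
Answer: -76/5 ≈ -15.200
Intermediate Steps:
C = -15
O = 76/5 (O = -((1/5 + 2/(-5)) - 15) = -((1*(⅕) + 2*(-⅕)) - 15) = -((⅕ - ⅖) - 15) = -(-⅕ - 15) = -1*(-76/5) = 76/5 ≈ 15.200)
p(H, g) = H + H*g
T(R) = 76/5
-T(p(-2, 11)) = -1*76/5 = -76/5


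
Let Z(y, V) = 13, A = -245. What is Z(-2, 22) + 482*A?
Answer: -118077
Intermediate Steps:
Z(-2, 22) + 482*A = 13 + 482*(-245) = 13 - 118090 = -118077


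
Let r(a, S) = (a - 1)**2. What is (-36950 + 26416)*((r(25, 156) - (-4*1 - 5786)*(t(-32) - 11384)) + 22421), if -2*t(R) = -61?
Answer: 692228832112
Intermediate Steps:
t(R) = 61/2 (t(R) = -1/2*(-61) = 61/2)
r(a, S) = (-1 + a)**2
(-36950 + 26416)*((r(25, 156) - (-4*1 - 5786)*(t(-32) - 11384)) + 22421) = (-36950 + 26416)*(((-1 + 25)**2 - (-4*1 - 5786)*(61/2 - 11384)) + 22421) = -10534*((24**2 - (-4 - 5786)*(-22707)/2) + 22421) = -10534*((576 - (-5790)*(-22707)/2) + 22421) = -10534*((576 - 1*65736765) + 22421) = -10534*((576 - 65736765) + 22421) = -10534*(-65736189 + 22421) = -10534*(-65713768) = 692228832112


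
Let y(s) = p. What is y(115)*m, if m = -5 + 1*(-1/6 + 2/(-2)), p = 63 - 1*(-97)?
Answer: -2960/3 ≈ -986.67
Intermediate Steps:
p = 160 (p = 63 + 97 = 160)
y(s) = 160
m = -37/6 (m = -5 + 1*(-1*⅙ + 2*(-½)) = -5 + 1*(-⅙ - 1) = -5 + 1*(-7/6) = -5 - 7/6 = -37/6 ≈ -6.1667)
y(115)*m = 160*(-37/6) = -2960/3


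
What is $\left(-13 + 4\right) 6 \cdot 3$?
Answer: $-162$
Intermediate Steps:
$\left(-13 + 4\right) 6 \cdot 3 = \left(-9\right) 18 = -162$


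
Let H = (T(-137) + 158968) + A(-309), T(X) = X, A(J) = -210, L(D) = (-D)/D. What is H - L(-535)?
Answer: 158622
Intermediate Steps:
L(D) = -1
H = 158621 (H = (-137 + 158968) - 210 = 158831 - 210 = 158621)
H - L(-535) = 158621 - 1*(-1) = 158621 + 1 = 158622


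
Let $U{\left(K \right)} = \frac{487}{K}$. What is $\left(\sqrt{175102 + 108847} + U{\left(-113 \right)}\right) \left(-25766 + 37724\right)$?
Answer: $- \frac{5823546}{113} + 11958 \sqrt{283949} \approx 6.3205 \cdot 10^{6}$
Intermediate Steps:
$\left(\sqrt{175102 + 108847} + U{\left(-113 \right)}\right) \left(-25766 + 37724\right) = \left(\sqrt{175102 + 108847} + \frac{487}{-113}\right) \left(-25766 + 37724\right) = \left(\sqrt{283949} + 487 \left(- \frac{1}{113}\right)\right) 11958 = \left(\sqrt{283949} - \frac{487}{113}\right) 11958 = \left(- \frac{487}{113} + \sqrt{283949}\right) 11958 = - \frac{5823546}{113} + 11958 \sqrt{283949}$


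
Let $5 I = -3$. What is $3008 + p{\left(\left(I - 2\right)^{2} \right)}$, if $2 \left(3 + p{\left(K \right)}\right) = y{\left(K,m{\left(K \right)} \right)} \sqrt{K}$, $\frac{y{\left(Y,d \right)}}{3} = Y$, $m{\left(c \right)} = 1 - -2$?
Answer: $\frac{757841}{250} \approx 3031.4$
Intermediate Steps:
$m{\left(c \right)} = 3$ ($m{\left(c \right)} = 1 + 2 = 3$)
$y{\left(Y,d \right)} = 3 Y$
$I = - \frac{3}{5}$ ($I = \frac{1}{5} \left(-3\right) = - \frac{3}{5} \approx -0.6$)
$p{\left(K \right)} = -3 + \frac{3 K^{\frac{3}{2}}}{2}$ ($p{\left(K \right)} = -3 + \frac{3 K \sqrt{K}}{2} = -3 + \frac{3 K^{\frac{3}{2}}}{2}$)
$3008 + p{\left(\left(I - 2\right)^{2} \right)} = 3008 - \left(3 - \frac{3 \left(\left(- \frac{3}{5} - 2\right)^{2}\right)^{\frac{3}{2}}}{2}\right) = 3008 - \left(3 - \frac{3 \left(\left(- \frac{13}{5}\right)^{2}\right)^{\frac{3}{2}}}{2}\right) = 3008 - \left(3 - \frac{3 \left(\frac{169}{25}\right)^{\frac{3}{2}}}{2}\right) = 3008 + \left(-3 + \frac{3}{2} \cdot \frac{2197}{125}\right) = 3008 + \left(-3 + \frac{6591}{250}\right) = 3008 + \frac{5841}{250} = \frac{757841}{250}$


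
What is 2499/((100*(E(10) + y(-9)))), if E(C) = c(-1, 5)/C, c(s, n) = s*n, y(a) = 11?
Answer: 119/50 ≈ 2.3800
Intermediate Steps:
c(s, n) = n*s
E(C) = -5/C (E(C) = (5*(-1))/C = -5/C)
2499/((100*(E(10) + y(-9)))) = 2499/((100*(-5/10 + 11))) = 2499/((100*(-5*⅒ + 11))) = 2499/((100*(-½ + 11))) = 2499/((100*(21/2))) = 2499/1050 = 2499*(1/1050) = 119/50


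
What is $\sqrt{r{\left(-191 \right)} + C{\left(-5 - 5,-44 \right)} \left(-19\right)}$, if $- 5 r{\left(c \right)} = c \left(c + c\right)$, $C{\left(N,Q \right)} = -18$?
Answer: $\frac{2 i \sqrt{89065}}{5} \approx 119.38 i$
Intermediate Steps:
$r{\left(c \right)} = - \frac{2 c^{2}}{5}$ ($r{\left(c \right)} = - \frac{c \left(c + c\right)}{5} = - \frac{c 2 c}{5} = - \frac{2 c^{2}}{5}$)
$\sqrt{r{\left(-191 \right)} + C{\left(-5 - 5,-44 \right)} \left(-19\right)} = \sqrt{- \frac{2 \left(-191\right)^{2}}{5} - -342} = \sqrt{\left(- \frac{2}{5}\right) 36481 + 342} = \sqrt{- \frac{72962}{5} + 342} = \sqrt{- \frac{71252}{5}} = \frac{2 i \sqrt{89065}}{5}$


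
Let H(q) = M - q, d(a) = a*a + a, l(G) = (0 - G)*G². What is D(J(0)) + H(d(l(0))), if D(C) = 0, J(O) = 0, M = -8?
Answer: -8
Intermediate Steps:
l(G) = -G³ (l(G) = (-G)*G² = -G³)
d(a) = a + a² (d(a) = a² + a = a + a²)
H(q) = -8 - q
D(J(0)) + H(d(l(0))) = 0 + (-8 - (-1*0³)*(1 - 1*0³)) = 0 + (-8 - (-1*0)*(1 - 1*0)) = 0 + (-8 - 0*(1 + 0)) = 0 + (-8 - 0) = 0 + (-8 - 1*0) = 0 + (-8 + 0) = 0 - 8 = -8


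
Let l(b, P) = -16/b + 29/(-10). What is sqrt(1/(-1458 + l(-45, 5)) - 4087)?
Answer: I*sqrt(70618629279697)/131449 ≈ 63.93*I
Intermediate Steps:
l(b, P) = -29/10 - 16/b (l(b, P) = -16/b + 29*(-1/10) = -16/b - 29/10 = -29/10 - 16/b)
sqrt(1/(-1458 + l(-45, 5)) - 4087) = sqrt(1/(-1458 + (-29/10 - 16/(-45))) - 4087) = sqrt(1/(-1458 + (-29/10 - 16*(-1/45))) - 4087) = sqrt(1/(-1458 + (-29/10 + 16/45)) - 4087) = sqrt(1/(-1458 - 229/90) - 4087) = sqrt(1/(-131449/90) - 4087) = sqrt(-90/131449 - 4087) = sqrt(-537232153/131449) = I*sqrt(70618629279697)/131449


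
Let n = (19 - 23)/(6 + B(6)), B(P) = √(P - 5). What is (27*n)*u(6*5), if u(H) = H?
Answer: -3240/7 ≈ -462.86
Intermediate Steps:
B(P) = √(-5 + P)
n = -4/7 (n = (19 - 23)/(6 + √(-5 + 6)) = -4/(6 + √1) = -4/(6 + 1) = -4/7 ≈ -0.57143)
(27*n)*u(6*5) = (27*(-4/7))*(6*5) = -108/7*30 = -3240/7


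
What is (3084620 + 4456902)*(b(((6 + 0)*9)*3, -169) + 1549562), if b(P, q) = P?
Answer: 11687277639928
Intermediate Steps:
(3084620 + 4456902)*(b(((6 + 0)*9)*3, -169) + 1549562) = (3084620 + 4456902)*(((6 + 0)*9)*3 + 1549562) = 7541522*((6*9)*3 + 1549562) = 7541522*(54*3 + 1549562) = 7541522*(162 + 1549562) = 7541522*1549724 = 11687277639928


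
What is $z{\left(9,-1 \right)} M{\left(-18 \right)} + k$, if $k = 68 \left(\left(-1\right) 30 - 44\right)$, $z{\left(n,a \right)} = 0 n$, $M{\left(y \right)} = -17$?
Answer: $-5032$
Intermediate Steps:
$z{\left(n,a \right)} = 0$
$k = -5032$ ($k = 68 \left(-30 - 44\right) = 68 \left(-74\right) = -5032$)
$z{\left(9,-1 \right)} M{\left(-18 \right)} + k = 0 \left(-17\right) - 5032 = 0 - 5032 = -5032$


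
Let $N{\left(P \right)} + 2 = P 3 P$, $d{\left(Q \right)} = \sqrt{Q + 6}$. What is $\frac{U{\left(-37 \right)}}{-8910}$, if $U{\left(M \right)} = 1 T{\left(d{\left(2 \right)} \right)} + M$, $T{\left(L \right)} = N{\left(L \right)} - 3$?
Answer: $\frac{1}{495} \approx 0.0020202$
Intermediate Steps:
$d{\left(Q \right)} = \sqrt{6 + Q}$
$N{\left(P \right)} = -2 + 3 P^{2}$ ($N{\left(P \right)} = -2 + P 3 P = -2 + 3 P P = -2 + 3 P^{2}$)
$T{\left(L \right)} = -5 + 3 L^{2}$ ($T{\left(L \right)} = \left(-2 + 3 L^{2}\right) - 3 = -5 + 3 L^{2}$)
$U{\left(M \right)} = 19 + M$ ($U{\left(M \right)} = 1 \left(-5 + 3 \left(\sqrt{6 + 2}\right)^{2}\right) + M = 1 \left(-5 + 3 \left(\sqrt{8}\right)^{2}\right) + M = 1 \left(-5 + 3 \left(2 \sqrt{2}\right)^{2}\right) + M = 1 \left(-5 + 3 \cdot 8\right) + M = 1 \left(-5 + 24\right) + M = 1 \cdot 19 + M = 19 + M$)
$\frac{U{\left(-37 \right)}}{-8910} = \frac{19 - 37}{-8910} = \left(-18\right) \left(- \frac{1}{8910}\right) = \frac{1}{495}$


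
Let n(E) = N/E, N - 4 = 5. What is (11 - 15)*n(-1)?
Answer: 36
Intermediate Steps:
N = 9 (N = 4 + 5 = 9)
n(E) = 9/E
(11 - 15)*n(-1) = (11 - 15)*(9/(-1)) = -36*(-1) = -4*(-9) = 36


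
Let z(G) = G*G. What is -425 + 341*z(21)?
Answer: 149956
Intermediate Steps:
z(G) = G²
-425 + 341*z(21) = -425 + 341*21² = -425 + 341*441 = -425 + 150381 = 149956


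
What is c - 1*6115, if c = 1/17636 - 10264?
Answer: -288860043/17636 ≈ -16379.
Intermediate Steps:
c = -181015903/17636 (c = 1/17636 - 10264 = -181015903/17636 ≈ -10264.)
c - 1*6115 = -181015903/17636 - 1*6115 = -181015903/17636 - 6115 = -288860043/17636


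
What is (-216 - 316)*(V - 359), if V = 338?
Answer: 11172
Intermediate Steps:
(-216 - 316)*(V - 359) = (-216 - 316)*(338 - 359) = -532*(-21) = 11172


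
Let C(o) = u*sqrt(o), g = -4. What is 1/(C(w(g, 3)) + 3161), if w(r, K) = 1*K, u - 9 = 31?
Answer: 3161/9987121 - 40*sqrt(3)/9987121 ≈ 0.00030957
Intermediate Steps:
u = 40 (u = 9 + 31 = 40)
w(r, K) = K
C(o) = 40*sqrt(o)
1/(C(w(g, 3)) + 3161) = 1/(40*sqrt(3) + 3161) = 1/(3161 + 40*sqrt(3))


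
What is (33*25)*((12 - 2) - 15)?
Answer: -4125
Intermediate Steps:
(33*25)*((12 - 2) - 15) = 825*(10 - 15) = 825*(-5) = -4125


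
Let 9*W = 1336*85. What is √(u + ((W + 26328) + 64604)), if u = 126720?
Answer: 2*√518107/3 ≈ 479.86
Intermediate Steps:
W = 113560/9 (W = (1336*85)/9 = (⅑)*113560 = 113560/9 ≈ 12618.)
√(u + ((W + 26328) + 64604)) = √(126720 + ((113560/9 + 26328) + 64604)) = √(126720 + (350512/9 + 64604)) = √(126720 + 931948/9) = √(2072428/9) = 2*√518107/3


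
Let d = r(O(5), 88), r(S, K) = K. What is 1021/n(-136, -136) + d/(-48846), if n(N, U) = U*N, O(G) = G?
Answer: 24122059/451727808 ≈ 0.053400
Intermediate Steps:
d = 88
n(N, U) = N*U
1021/n(-136, -136) + d/(-48846) = 1021/((-136*(-136))) + 88/(-48846) = 1021/18496 + 88*(-1/48846) = 1021*(1/18496) - 44/24423 = 1021/18496 - 44/24423 = 24122059/451727808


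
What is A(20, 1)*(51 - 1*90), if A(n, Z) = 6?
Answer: -234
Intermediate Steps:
A(20, 1)*(51 - 1*90) = 6*(51 - 1*90) = 6*(51 - 90) = 6*(-39) = -234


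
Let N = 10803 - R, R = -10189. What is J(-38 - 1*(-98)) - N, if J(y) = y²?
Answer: -17392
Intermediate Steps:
N = 20992 (N = 10803 - 1*(-10189) = 10803 + 10189 = 20992)
J(-38 - 1*(-98)) - N = (-38 - 1*(-98))² - 1*20992 = (-38 + 98)² - 20992 = 60² - 20992 = 3600 - 20992 = -17392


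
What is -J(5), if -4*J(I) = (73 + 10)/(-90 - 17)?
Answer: -83/428 ≈ -0.19393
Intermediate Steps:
J(I) = 83/428 (J(I) = -(73 + 10)/(4*(-90 - 17)) = -83/(4*(-107)) = -83*(-1)/(4*107) = -¼*(-83/107) = 83/428)
-J(5) = -1*83/428 = -83/428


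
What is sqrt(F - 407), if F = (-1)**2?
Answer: I*sqrt(406) ≈ 20.149*I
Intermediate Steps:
F = 1
sqrt(F - 407) = sqrt(1 - 407) = sqrt(-406) = I*sqrt(406)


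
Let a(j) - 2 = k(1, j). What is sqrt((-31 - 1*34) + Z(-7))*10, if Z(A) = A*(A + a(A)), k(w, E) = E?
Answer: 10*sqrt(19) ≈ 43.589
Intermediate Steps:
a(j) = 2 + j
Z(A) = A*(2 + 2*A) (Z(A) = A*(A + (2 + A)) = A*(2 + 2*A))
sqrt((-31 - 1*34) + Z(-7))*10 = sqrt((-31 - 1*34) + 2*(-7)*(1 - 7))*10 = sqrt((-31 - 34) + 2*(-7)*(-6))*10 = sqrt(-65 + 84)*10 = sqrt(19)*10 = 10*sqrt(19)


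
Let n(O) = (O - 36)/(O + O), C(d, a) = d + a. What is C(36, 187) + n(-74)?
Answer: 16557/74 ≈ 223.74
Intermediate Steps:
C(d, a) = a + d
n(O) = (-36 + O)/(2*O) (n(O) = (-36 + O)/((2*O)) = (-36 + O)*(1/(2*O)) = (-36 + O)/(2*O))
C(36, 187) + n(-74) = (187 + 36) + (½)*(-36 - 74)/(-74) = 223 + (½)*(-1/74)*(-110) = 223 + 55/74 = 16557/74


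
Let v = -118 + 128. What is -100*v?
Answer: -1000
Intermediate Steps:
v = 10
-100*v = -100*10 = -1000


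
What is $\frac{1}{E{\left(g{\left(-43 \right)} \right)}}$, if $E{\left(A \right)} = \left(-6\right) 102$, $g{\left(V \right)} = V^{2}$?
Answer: $- \frac{1}{612} \approx -0.001634$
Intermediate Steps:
$E{\left(A \right)} = -612$
$\frac{1}{E{\left(g{\left(-43 \right)} \right)}} = \frac{1}{-612} = - \frac{1}{612}$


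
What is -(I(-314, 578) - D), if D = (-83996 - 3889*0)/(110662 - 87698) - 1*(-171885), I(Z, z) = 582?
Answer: 983429524/5741 ≈ 1.7130e+5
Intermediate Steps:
D = 986770786/5741 (D = (-83996 + 0)/22964 + 171885 = -83996*1/22964 + 171885 = -20999/5741 + 171885 = 986770786/5741 ≈ 1.7188e+5)
-(I(-314, 578) - D) = -(582 - 1*986770786/5741) = -(582 - 986770786/5741) = -1*(-983429524/5741) = 983429524/5741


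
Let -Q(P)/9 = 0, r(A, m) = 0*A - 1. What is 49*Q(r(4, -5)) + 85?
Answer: 85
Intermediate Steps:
r(A, m) = -1 (r(A, m) = 0 - 1 = -1)
Q(P) = 0 (Q(P) = -9*0 = 0)
49*Q(r(4, -5)) + 85 = 49*0 + 85 = 0 + 85 = 85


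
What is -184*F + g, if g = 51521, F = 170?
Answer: 20241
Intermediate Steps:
-184*F + g = -184*170 + 51521 = -31280 + 51521 = 20241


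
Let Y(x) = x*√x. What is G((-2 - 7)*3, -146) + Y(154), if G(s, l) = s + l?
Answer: -173 + 154*√154 ≈ 1738.1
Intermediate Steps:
G(s, l) = l + s
Y(x) = x^(3/2)
G((-2 - 7)*3, -146) + Y(154) = (-146 + (-2 - 7)*3) + 154^(3/2) = (-146 - 9*3) + 154*√154 = (-146 - 27) + 154*√154 = -173 + 154*√154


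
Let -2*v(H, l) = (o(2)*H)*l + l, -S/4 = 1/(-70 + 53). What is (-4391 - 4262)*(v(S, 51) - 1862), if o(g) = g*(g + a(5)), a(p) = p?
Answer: 34118779/2 ≈ 1.7059e+7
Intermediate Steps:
o(g) = g*(5 + g) (o(g) = g*(g + 5) = g*(5 + g))
S = 4/17 (S = -4/(-70 + 53) = -4/(-17) = -4*(-1/17) = 4/17 ≈ 0.23529)
v(H, l) = -l/2 - 7*H*l (v(H, l) = -(((2*(5 + 2))*H)*l + l)/2 = -(((2*7)*H)*l + l)/2 = -((14*H)*l + l)/2 = -(14*H*l + l)/2 = -(l + 14*H*l)/2 = -l/2 - 7*H*l)
(-4391 - 4262)*(v(S, 51) - 1862) = (-4391 - 4262)*(-½*51*(1 + 14*(4/17)) - 1862) = -8653*(-½*51*(1 + 56/17) - 1862) = -8653*(-½*51*73/17 - 1862) = -8653*(-219/2 - 1862) = -8653*(-3943/2) = 34118779/2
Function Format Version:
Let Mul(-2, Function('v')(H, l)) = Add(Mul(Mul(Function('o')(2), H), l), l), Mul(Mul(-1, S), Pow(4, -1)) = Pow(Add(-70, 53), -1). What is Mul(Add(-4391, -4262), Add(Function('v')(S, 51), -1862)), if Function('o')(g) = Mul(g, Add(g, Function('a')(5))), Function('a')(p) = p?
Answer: Rational(34118779, 2) ≈ 1.7059e+7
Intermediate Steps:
Function('o')(g) = Mul(g, Add(5, g)) (Function('o')(g) = Mul(g, Add(g, 5)) = Mul(g, Add(5, g)))
S = Rational(4, 17) (S = Mul(-4, Pow(Add(-70, 53), -1)) = Mul(-4, Pow(-17, -1)) = Mul(-4, Rational(-1, 17)) = Rational(4, 17) ≈ 0.23529)
Function('v')(H, l) = Add(Mul(Rational(-1, 2), l), Mul(-7, H, l)) (Function('v')(H, l) = Mul(Rational(-1, 2), Add(Mul(Mul(Mul(2, Add(5, 2)), H), l), l)) = Mul(Rational(-1, 2), Add(Mul(Mul(Mul(2, 7), H), l), l)) = Mul(Rational(-1, 2), Add(Mul(Mul(14, H), l), l)) = Mul(Rational(-1, 2), Add(Mul(14, H, l), l)) = Mul(Rational(-1, 2), Add(l, Mul(14, H, l))) = Add(Mul(Rational(-1, 2), l), Mul(-7, H, l)))
Mul(Add(-4391, -4262), Add(Function('v')(S, 51), -1862)) = Mul(Add(-4391, -4262), Add(Mul(Rational(-1, 2), 51, Add(1, Mul(14, Rational(4, 17)))), -1862)) = Mul(-8653, Add(Mul(Rational(-1, 2), 51, Add(1, Rational(56, 17))), -1862)) = Mul(-8653, Add(Mul(Rational(-1, 2), 51, Rational(73, 17)), -1862)) = Mul(-8653, Add(Rational(-219, 2), -1862)) = Mul(-8653, Rational(-3943, 2)) = Rational(34118779, 2)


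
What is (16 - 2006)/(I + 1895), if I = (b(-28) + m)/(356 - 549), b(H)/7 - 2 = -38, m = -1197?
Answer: -192035/183592 ≈ -1.0460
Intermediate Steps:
b(H) = -252 (b(H) = 14 + 7*(-38) = 14 - 266 = -252)
I = 1449/193 (I = (-252 - 1197)/(356 - 549) = -1449/(-193) = -1449*(-1/193) = 1449/193 ≈ 7.5078)
(16 - 2006)/(I + 1895) = (16 - 2006)/(1449/193 + 1895) = -1990/367184/193 = -1990*193/367184 = -192035/183592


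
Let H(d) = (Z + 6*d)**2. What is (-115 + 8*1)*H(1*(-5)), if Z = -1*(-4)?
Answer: -72332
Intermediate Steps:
Z = 4
H(d) = (4 + 6*d)**2
(-115 + 8*1)*H(1*(-5)) = (-115 + 8*1)*(4*(2 + 3*(1*(-5)))**2) = (-115 + 8)*(4*(2 + 3*(-5))**2) = -428*(2 - 15)**2 = -428*(-13)**2 = -428*169 = -107*676 = -72332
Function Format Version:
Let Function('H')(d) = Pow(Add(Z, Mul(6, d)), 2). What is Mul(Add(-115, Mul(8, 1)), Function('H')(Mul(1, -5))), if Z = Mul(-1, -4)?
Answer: -72332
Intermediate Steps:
Z = 4
Function('H')(d) = Pow(Add(4, Mul(6, d)), 2)
Mul(Add(-115, Mul(8, 1)), Function('H')(Mul(1, -5))) = Mul(Add(-115, Mul(8, 1)), Mul(4, Pow(Add(2, Mul(3, Mul(1, -5))), 2))) = Mul(Add(-115, 8), Mul(4, Pow(Add(2, Mul(3, -5)), 2))) = Mul(-107, Mul(4, Pow(Add(2, -15), 2))) = Mul(-107, Mul(4, Pow(-13, 2))) = Mul(-107, Mul(4, 169)) = Mul(-107, 676) = -72332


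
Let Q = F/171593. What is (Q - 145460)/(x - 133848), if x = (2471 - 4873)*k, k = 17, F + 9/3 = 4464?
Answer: 24959913319/29974208426 ≈ 0.83271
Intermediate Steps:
F = 4461 (F = -3 + 4464 = 4461)
Q = 4461/171593 ≈ 0.025998
x = -40834 (x = (2471 - 4873)*17 = -2402*17 = -40834)
(Q - 145460)/(x - 133848) = (4461/171593 - 145460)/(-40834 - 133848) = -24959913319/171593/(-174682) = -24959913319/171593*(-1/174682) = 24959913319/29974208426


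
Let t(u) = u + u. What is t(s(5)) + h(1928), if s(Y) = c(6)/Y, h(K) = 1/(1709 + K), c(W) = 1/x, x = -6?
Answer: -3622/54555 ≈ -0.066392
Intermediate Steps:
c(W) = -⅙ (c(W) = 1/(-6) = -⅙)
s(Y) = -1/(6*Y)
t(u) = 2*u
t(s(5)) + h(1928) = 2*(-⅙/5) + 1/(1709 + 1928) = 2*(-⅙*⅕) + 1/3637 = 2*(-1/30) + 1/3637 = -1/15 + 1/3637 = -3622/54555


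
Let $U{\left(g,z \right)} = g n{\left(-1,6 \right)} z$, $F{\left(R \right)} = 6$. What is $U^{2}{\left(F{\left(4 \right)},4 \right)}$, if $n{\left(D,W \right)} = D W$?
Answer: $20736$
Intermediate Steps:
$U{\left(g,z \right)} = - 6 g z$ ($U{\left(g,z \right)} = g \left(\left(-1\right) 6\right) z = g \left(-6\right) z = - 6 g z$)
$U^{2}{\left(F{\left(4 \right)},4 \right)} = \left(\left(-6\right) 6 \cdot 4\right)^{2} = \left(-144\right)^{2} = 20736$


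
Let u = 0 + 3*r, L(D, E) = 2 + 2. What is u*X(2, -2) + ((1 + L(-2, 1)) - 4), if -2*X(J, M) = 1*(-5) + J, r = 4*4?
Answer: 73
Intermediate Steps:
L(D, E) = 4
r = 16
X(J, M) = 5/2 - J/2 (X(J, M) = -(1*(-5) + J)/2 = -(-5 + J)/2 = 5/2 - J/2)
u = 48 (u = 0 + 3*16 = 0 + 48 = 48)
u*X(2, -2) + ((1 + L(-2, 1)) - 4) = 48*(5/2 - 1/2*2) + ((1 + 4) - 4) = 48*(5/2 - 1) + (5 - 4) = 48*(3/2) + 1 = 72 + 1 = 73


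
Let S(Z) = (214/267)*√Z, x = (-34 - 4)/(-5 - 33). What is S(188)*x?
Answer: 428*√47/267 ≈ 10.990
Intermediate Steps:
x = 1 (x = -38/(-38) = -38*(-1/38) = 1)
S(Z) = 214*√Z/267 (S(Z) = (214*(1/267))*√Z = 214*√Z/267)
S(188)*x = (214*√188/267)*1 = (214*(2*√47)/267)*1 = (428*√47/267)*1 = 428*√47/267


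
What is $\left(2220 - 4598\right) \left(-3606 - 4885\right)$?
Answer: $20191598$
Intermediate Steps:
$\left(2220 - 4598\right) \left(-3606 - 4885\right) = \left(-2378\right) \left(-8491\right) = 20191598$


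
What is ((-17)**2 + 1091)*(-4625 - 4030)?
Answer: -11943900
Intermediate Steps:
((-17)**2 + 1091)*(-4625 - 4030) = (289 + 1091)*(-8655) = 1380*(-8655) = -11943900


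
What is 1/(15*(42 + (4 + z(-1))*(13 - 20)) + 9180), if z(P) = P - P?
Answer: 1/9390 ≈ 0.00010650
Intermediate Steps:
z(P) = 0
1/(15*(42 + (4 + z(-1))*(13 - 20)) + 9180) = 1/(15*(42 + (4 + 0)*(13 - 20)) + 9180) = 1/(15*(42 + 4*(-7)) + 9180) = 1/(15*(42 - 28) + 9180) = 1/(15*14 + 9180) = 1/(210 + 9180) = 1/9390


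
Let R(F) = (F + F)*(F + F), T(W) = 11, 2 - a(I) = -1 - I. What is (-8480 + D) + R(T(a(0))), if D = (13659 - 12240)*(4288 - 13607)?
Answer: -13231657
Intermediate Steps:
a(I) = 3 + I (a(I) = 2 - (-1 - I) = 2 + (1 + I) = 3 + I)
D = -13223661 (D = 1419*(-9319) = -13223661)
R(F) = 4*F² (R(F) = (2*F)*(2*F) = 4*F²)
(-8480 + D) + R(T(a(0))) = (-8480 - 13223661) + 4*11² = -13232141 + 4*121 = -13232141 + 484 = -13231657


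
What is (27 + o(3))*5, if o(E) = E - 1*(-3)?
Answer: 165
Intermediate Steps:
o(E) = 3 + E (o(E) = E + 3 = 3 + E)
(27 + o(3))*5 = (27 + (3 + 3))*5 = (27 + 6)*5 = 33*5 = 165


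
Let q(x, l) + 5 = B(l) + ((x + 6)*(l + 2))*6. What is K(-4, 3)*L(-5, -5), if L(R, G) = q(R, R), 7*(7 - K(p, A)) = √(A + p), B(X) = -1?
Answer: -168 + 24*I/7 ≈ -168.0 + 3.4286*I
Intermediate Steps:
K(p, A) = 7 - √(A + p)/7
q(x, l) = -6 + 6*(2 + l)*(6 + x) (q(x, l) = -5 + (-1 + ((x + 6)*(l + 2))*6) = -5 + (-1 + ((6 + x)*(2 + l))*6) = -5 + (-1 + ((2 + l)*(6 + x))*6) = -5 + (-1 + 6*(2 + l)*(6 + x)) = -6 + 6*(2 + l)*(6 + x))
L(R, G) = 66 + 6*R² + 48*R (L(R, G) = 66 + 12*R + 36*R + 6*R*R = 66 + 12*R + 36*R + 6*R² = 66 + 6*R² + 48*R)
K(-4, 3)*L(-5, -5) = (7 - √(3 - 4)/7)*(66 + 6*(-5)² + 48*(-5)) = (7 - I/7)*(66 + 6*25 - 240) = (7 - I/7)*(66 + 150 - 240) = (7 - I/7)*(-24) = -168 + 24*I/7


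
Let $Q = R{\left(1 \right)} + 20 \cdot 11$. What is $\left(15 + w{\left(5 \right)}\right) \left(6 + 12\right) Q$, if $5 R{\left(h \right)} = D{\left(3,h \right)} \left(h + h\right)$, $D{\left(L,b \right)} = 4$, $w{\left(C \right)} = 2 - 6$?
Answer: $\frac{219384}{5} \approx 43877.0$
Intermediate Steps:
$w{\left(C \right)} = -4$ ($w{\left(C \right)} = 2 - 6 = -4$)
$R{\left(h \right)} = \frac{8 h}{5}$ ($R{\left(h \right)} = \frac{4 \left(h + h\right)}{5} = \frac{4 \cdot 2 h}{5} = \frac{8 h}{5}$)
$Q = \frac{1108}{5}$ ($Q = \frac{8}{5} \cdot 1 + 20 \cdot 11 = \frac{8}{5} + 220 = \frac{1108}{5} \approx 221.6$)
$\left(15 + w{\left(5 \right)}\right) \left(6 + 12\right) Q = \left(15 - 4\right) \left(6 + 12\right) \frac{1108}{5} = 11 \cdot 18 \cdot \frac{1108}{5} = 198 \cdot \frac{1108}{5} = \frac{219384}{5}$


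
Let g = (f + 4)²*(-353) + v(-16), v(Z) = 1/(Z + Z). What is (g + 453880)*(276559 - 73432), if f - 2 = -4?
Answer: 2941070754825/32 ≈ 9.1908e+10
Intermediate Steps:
f = -2 (f = 2 - 4 = -2)
v(Z) = 1/(2*Z)
g = -45185/32 (g = (-2 + 4)²*(-353) + (½)/(-16) = 2²*(-353) + (½)*(-1/16) = 4*(-353) - 1/32 = -1412 - 1/32 = -45185/32 ≈ -1412.0)
(g + 453880)*(276559 - 73432) = (-45185/32 + 453880)*(276559 - 73432) = (14478975/32)*203127 = 2941070754825/32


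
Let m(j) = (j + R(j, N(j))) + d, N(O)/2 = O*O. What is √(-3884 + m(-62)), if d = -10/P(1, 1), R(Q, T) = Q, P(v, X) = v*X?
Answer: 7*I*√82 ≈ 63.388*I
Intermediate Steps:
N(O) = 2*O² (N(O) = 2*(O*O) = 2*O²)
P(v, X) = X*v
d = -10 (d = -10/1 = -10*1 = -10)
m(j) = -10 + 2*j (m(j) = (j + j) - 10 = 2*j - 10 = -10 + 2*j)
√(-3884 + m(-62)) = √(-3884 + (-10 + 2*(-62))) = √(-3884 + (-10 - 124)) = √(-3884 - 134) = √(-4018) = 7*I*√82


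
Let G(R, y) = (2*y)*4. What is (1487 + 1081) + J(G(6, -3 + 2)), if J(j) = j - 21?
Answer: 2539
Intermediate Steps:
G(R, y) = 8*y
J(j) = -21 + j
(1487 + 1081) + J(G(6, -3 + 2)) = (1487 + 1081) + (-21 + 8*(-3 + 2)) = 2568 + (-21 + 8*(-1)) = 2568 + (-21 - 8) = 2568 - 29 = 2539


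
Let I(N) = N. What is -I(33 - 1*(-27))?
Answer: -60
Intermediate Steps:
-I(33 - 1*(-27)) = -(33 - 1*(-27)) = -(33 + 27) = -1*60 = -60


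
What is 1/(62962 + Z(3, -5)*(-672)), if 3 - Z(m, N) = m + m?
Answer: 1/64978 ≈ 1.5390e-5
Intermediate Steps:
Z(m, N) = 3 - 2*m (Z(m, N) = 3 - (m + m) = 3 - 2*m)
1/(62962 + Z(3, -5)*(-672)) = 1/(62962 + (3 - 2*3)*(-672)) = 1/(62962 + (3 - 6)*(-672)) = 1/(62962 - 3*(-672)) = 1/(62962 + 2016) = 1/64978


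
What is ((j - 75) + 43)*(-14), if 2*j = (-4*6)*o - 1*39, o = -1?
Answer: 553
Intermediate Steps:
j = -15/2 (j = (-4*6*(-1) - 1*39)/2 = (-24*(-1) - 39)/2 = (24 - 39)/2 = (½)*(-15) = -15/2 ≈ -7.5000)
((j - 75) + 43)*(-14) = ((-15/2 - 75) + 43)*(-14) = (-165/2 + 43)*(-14) = -79/2*(-14) = 553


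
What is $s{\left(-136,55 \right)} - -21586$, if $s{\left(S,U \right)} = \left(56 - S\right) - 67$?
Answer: $21711$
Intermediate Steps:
$s{\left(S,U \right)} = -11 - S$ ($s{\left(S,U \right)} = \left(56 - S\right) - 67 = -11 - S$)
$s{\left(-136,55 \right)} - -21586 = \left(-11 - -136\right) - -21586 = \left(-11 + 136\right) + 21586 = 125 + 21586 = 21711$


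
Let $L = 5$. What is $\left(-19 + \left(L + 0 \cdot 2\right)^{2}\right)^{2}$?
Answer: $36$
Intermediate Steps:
$\left(-19 + \left(L + 0 \cdot 2\right)^{2}\right)^{2} = \left(-19 + \left(5 + 0 \cdot 2\right)^{2}\right)^{2} = \left(-19 + \left(5 + 0\right)^{2}\right)^{2} = \left(-19 + 5^{2}\right)^{2} = \left(-19 + 25\right)^{2} = 6^{2} = 36$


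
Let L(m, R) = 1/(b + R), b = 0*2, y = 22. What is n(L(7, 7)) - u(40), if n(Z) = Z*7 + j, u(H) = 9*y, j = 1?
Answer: -196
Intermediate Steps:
u(H) = 198 (u(H) = 9*22 = 198)
b = 0
L(m, R) = 1/R (L(m, R) = 1/(0 + R) = 1/R)
n(Z) = 1 + 7*Z (n(Z) = Z*7 + 1 = 7*Z + 1 = 1 + 7*Z)
n(L(7, 7)) - u(40) = (1 + 7/7) - 1*198 = (1 + 7*(⅐)) - 198 = (1 + 1) - 198 = 2 - 198 = -196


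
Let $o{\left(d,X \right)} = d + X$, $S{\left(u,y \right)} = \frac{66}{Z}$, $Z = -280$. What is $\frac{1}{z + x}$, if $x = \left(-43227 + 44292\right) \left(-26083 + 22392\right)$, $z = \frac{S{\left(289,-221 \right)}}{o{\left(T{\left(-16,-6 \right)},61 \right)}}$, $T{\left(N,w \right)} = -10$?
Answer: $- \frac{2380}{9355577711} \approx -2.5439 \cdot 10^{-7}$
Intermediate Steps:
$S{\left(u,y \right)} = - \frac{33}{140}$ ($S{\left(u,y \right)} = \frac{66}{-280} = 66 \left(- \frac{1}{280}\right) = - \frac{33}{140}$)
$o{\left(d,X \right)} = X + d$
$z = - \frac{11}{2380}$ ($z = - \frac{33}{140 \left(61 - 10\right)} = - \frac{33}{140 \cdot 51} = \left(- \frac{33}{140}\right) \frac{1}{51} = - \frac{11}{2380} \approx -0.0046218$)
$x = -3930915$ ($x = 1065 \left(-3691\right) = -3930915$)
$\frac{1}{z + x} = \frac{1}{- \frac{11}{2380} - 3930915} = \frac{1}{- \frac{9355577711}{2380}} = - \frac{2380}{9355577711}$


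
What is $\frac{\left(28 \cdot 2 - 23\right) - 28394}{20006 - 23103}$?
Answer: $\frac{28361}{3097} \approx 9.1576$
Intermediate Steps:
$\frac{\left(28 \cdot 2 - 23\right) - 28394}{20006 - 23103} = \frac{\left(56 - 23\right) - 28394}{-3097} = \left(33 - 28394\right) \left(- \frac{1}{3097}\right) = \left(-28361\right) \left(- \frac{1}{3097}\right) = \frac{28361}{3097}$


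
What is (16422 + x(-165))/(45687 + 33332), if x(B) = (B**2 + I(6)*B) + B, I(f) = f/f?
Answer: 43317/79019 ≈ 0.54818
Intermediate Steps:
I(f) = 1
x(B) = B**2 + 2*B (x(B) = (B**2 + 1*B) + B = (B**2 + B) + B = (B + B**2) + B = B**2 + 2*B)
(16422 + x(-165))/(45687 + 33332) = (16422 - 165*(2 - 165))/(45687 + 33332) = (16422 - 165*(-163))/79019 = (16422 + 26895)*(1/79019) = 43317*(1/79019) = 43317/79019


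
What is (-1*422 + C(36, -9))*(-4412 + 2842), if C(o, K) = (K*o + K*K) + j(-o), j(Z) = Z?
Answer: 1100570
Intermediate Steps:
C(o, K) = K**2 - o + K*o (C(o, K) = (K*o + K*K) - o = (K*o + K**2) - o = (K**2 + K*o) - o = K**2 - o + K*o)
(-1*422 + C(36, -9))*(-4412 + 2842) = (-1*422 + ((-9)**2 - 1*36 - 9*36))*(-4412 + 2842) = (-422 + (81 - 36 - 324))*(-1570) = (-422 - 279)*(-1570) = -701*(-1570) = 1100570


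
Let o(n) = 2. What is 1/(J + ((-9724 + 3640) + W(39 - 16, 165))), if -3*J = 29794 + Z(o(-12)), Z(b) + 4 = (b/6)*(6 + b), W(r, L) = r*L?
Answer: -9/109979 ≈ -8.1834e-5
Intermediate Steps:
W(r, L) = L*r
Z(b) = -4 + b*(6 + b)/6 (Z(b) = -4 + (b/6)*(6 + b) = -4 + b*(6 + b)/6)
J = -89378/9 (J = -(29794 + (-4 + 2 + (1/6)*2**2))/3 = -(29794 + (-4 + 2 + (1/6)*4))/3 = -(29794 + (-4 + 2 + 2/3))/3 = -(29794 - 4/3)/3 = -1/3*89378/3 = -89378/9 ≈ -9930.9)
1/(J + ((-9724 + 3640) + W(39 - 16, 165))) = 1/(-89378/9 + ((-9724 + 3640) + 165*(39 - 16))) = 1/(-89378/9 + (-6084 + 165*23)) = 1/(-89378/9 + (-6084 + 3795)) = 1/(-89378/9 - 2289) = 1/(-109979/9) = -9/109979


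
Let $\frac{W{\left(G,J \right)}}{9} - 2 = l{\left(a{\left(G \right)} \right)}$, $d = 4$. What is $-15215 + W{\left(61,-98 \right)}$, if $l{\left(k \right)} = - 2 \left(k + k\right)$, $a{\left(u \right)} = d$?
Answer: $-15341$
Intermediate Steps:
$a{\left(u \right)} = 4$
$l{\left(k \right)} = - 4 k$ ($l{\left(k \right)} = - 2 \cdot 2 k = - 4 k$)
$W{\left(G,J \right)} = -126$ ($W{\left(G,J \right)} = 18 + 9 \left(\left(-4\right) 4\right) = 18 + 9 \left(-16\right) = 18 - 144 = -126$)
$-15215 + W{\left(61,-98 \right)} = -15215 - 126 = -15341$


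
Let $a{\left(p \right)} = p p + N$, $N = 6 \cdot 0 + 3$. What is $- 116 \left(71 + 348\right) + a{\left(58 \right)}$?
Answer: $-45237$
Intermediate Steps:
$N = 3$ ($N = 0 + 3 = 3$)
$a{\left(p \right)} = 3 + p^{2}$ ($a{\left(p \right)} = p p + 3 = p^{2} + 3 = 3 + p^{2}$)
$- 116 \left(71 + 348\right) + a{\left(58 \right)} = - 116 \left(71 + 348\right) + \left(3 + 58^{2}\right) = \left(-116\right) 419 + \left(3 + 3364\right) = -48604 + 3367 = -45237$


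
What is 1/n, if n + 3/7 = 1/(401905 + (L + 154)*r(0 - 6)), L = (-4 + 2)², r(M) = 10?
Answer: -2824395/1210448 ≈ -2.3333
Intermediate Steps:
L = 4 (L = (-2)² = 4)
n = -1210448/2824395 (n = -3/7 + 1/(401905 + (4 + 154)*10) = -3/7 + 1/(401905 + 158*10) = -3/7 + 1/(401905 + 1580) = -3/7 + 1/403485 = -1210448/2824395 ≈ -0.42857)
1/n = 1/(-1210448/2824395) = -2824395/1210448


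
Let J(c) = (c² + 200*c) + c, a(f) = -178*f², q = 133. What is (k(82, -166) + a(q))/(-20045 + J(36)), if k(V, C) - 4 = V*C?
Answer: 3162250/11513 ≈ 274.67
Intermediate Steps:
k(V, C) = 4 + C*V (k(V, C) = 4 + V*C = 4 + C*V)
J(c) = c² + 201*c
(k(82, -166) + a(q))/(-20045 + J(36)) = ((4 - 166*82) - 178*133²)/(-20045 + 36*(201 + 36)) = ((4 - 13612) - 178*17689)/(-20045 + 36*237) = (-13608 - 3148642)/(-20045 + 8532) = -3162250/(-11513) = -3162250*(-1/11513) = 3162250/11513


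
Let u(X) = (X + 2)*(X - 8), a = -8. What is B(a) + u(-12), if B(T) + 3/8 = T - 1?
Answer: 1525/8 ≈ 190.63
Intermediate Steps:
u(X) = (-8 + X)*(2 + X) (u(X) = (2 + X)*(-8 + X) = (-8 + X)*(2 + X))
B(T) = -11/8 + T (B(T) = -3/8 + (T - 1) = -3/8 + (-1 + T) = -11/8 + T)
B(a) + u(-12) = (-11/8 - 8) + (-16 + (-12)² - 6*(-12)) = -75/8 + (-16 + 144 + 72) = -75/8 + 200 = 1525/8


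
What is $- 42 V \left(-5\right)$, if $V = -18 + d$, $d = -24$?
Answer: $-8820$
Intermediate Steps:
$V = -42$ ($V = -18 - 24 = -42$)
$- 42 V \left(-5\right) = \left(-42\right) \left(-42\right) \left(-5\right) = 1764 \left(-5\right) = -8820$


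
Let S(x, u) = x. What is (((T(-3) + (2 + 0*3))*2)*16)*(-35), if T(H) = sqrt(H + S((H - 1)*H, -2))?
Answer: -5600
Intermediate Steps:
T(H) = sqrt(H + H*(-1 + H)) (T(H) = sqrt(H + (H - 1)*H) = sqrt(H + (-1 + H)*H) = sqrt(H + H*(-1 + H)))
(((T(-3) + (2 + 0*3))*2)*16)*(-35) = (((sqrt((-3)**2) + (2 + 0*3))*2)*16)*(-35) = (((sqrt(9) + (2 + 0))*2)*16)*(-35) = (((3 + 2)*2)*16)*(-35) = ((5*2)*16)*(-35) = (10*16)*(-35) = 160*(-35) = -5600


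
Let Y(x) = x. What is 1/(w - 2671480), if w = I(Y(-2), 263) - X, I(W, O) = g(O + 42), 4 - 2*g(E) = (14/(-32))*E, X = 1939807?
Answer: -32/147558985 ≈ -2.1686e-7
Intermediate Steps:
g(E) = 2 + 7*E/32 (g(E) = 2 - 14/(-32)*E/2 = 2 - 14*(-1/32)*E/2 = 2 - (-7)*E/32 = 2 + 7*E/32)
I(W, O) = 179/16 + 7*O/32 (I(W, O) = 2 + 7*(O + 42)/32 = 2 + 7*(42 + O)/32 = 2 + (147/16 + 7*O/32) = 179/16 + 7*O/32)
w = -62071625/32 (w = (179/16 + (7/32)*263) - 1*1939807 = (179/16 + 1841/32) - 1939807 = 2199/32 - 1939807 = -62071625/32 ≈ -1.9397e+6)
1/(w - 2671480) = 1/(-62071625/32 - 2671480) = 1/(-147558985/32) = -32/147558985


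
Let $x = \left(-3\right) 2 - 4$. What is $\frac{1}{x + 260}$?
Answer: $\frac{1}{250} \approx 0.004$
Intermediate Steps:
$x = -10$ ($x = -6 - 4 = -10$)
$\frac{1}{x + 260} = \frac{1}{-10 + 260} = \frac{1}{250}$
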